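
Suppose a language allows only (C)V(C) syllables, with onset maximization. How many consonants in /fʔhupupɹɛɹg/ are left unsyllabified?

3

The consonants /f/, /ʔ/, /g/ cannot be parsed into a legal (C)V(C) syllable (at most one coda consonant is licensed; onsets are limited to one consonant).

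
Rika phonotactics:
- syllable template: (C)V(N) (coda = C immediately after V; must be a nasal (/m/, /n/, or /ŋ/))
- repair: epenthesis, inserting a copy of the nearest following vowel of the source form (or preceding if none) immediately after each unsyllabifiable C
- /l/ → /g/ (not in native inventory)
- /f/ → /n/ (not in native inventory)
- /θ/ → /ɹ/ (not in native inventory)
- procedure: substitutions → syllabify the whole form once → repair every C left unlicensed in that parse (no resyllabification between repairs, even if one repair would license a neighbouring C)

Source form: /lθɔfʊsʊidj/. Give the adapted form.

Substitution: /l/ → /g/, /θ/ → /ɹ/, /f/ → /n/, giving /gɹɔnʊsʊidj/.
Syllabifying with onset maximization leaves /g/, /d/, /j/ stranded (only a nasal (/m/, /n/, or /ŋ/) is licensed in coda position; onsets are limited to one consonant).
Inserting the epenthetic vowel yields /g/ → /gɔ/, /d/ → /di/, /j/ → /ji/.

gɔɹɔnʊsʊidiji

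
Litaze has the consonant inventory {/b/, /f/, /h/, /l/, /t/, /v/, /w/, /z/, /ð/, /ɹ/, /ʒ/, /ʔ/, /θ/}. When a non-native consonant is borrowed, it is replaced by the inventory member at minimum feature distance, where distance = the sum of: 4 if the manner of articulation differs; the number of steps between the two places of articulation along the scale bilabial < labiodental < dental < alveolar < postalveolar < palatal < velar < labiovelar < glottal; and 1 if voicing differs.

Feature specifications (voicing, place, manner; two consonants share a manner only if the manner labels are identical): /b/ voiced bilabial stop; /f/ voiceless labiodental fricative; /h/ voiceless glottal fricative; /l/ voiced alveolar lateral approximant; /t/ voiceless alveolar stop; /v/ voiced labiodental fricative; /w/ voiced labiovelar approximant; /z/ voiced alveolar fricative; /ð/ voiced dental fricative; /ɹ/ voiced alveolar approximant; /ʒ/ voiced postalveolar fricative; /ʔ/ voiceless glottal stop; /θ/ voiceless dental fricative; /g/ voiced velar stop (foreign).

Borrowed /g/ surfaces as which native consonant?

ʔ

/ʔ/ is closest: same manner (stop), place distance 2 (velar→glottal), voicing differs (+1); total 3. Next closest is /t/ at distance 4.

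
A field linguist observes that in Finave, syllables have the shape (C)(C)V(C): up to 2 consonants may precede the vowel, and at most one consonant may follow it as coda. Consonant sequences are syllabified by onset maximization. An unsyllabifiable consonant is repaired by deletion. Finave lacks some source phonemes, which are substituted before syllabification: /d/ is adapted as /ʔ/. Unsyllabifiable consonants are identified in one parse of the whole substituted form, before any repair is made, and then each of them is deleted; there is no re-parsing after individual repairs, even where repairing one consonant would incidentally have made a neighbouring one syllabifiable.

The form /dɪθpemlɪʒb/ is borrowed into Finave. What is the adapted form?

Substitution: /d/ → /ʔ/, giving /ʔɪθpemlɪʒb/.
Syllabifying with onset maximization leaves /b/ stranded (at most one coda consonant is licensed; onsets may contain at most 2 consonants).
Deletion applies to /b/.

ʔɪθpemlɪʒ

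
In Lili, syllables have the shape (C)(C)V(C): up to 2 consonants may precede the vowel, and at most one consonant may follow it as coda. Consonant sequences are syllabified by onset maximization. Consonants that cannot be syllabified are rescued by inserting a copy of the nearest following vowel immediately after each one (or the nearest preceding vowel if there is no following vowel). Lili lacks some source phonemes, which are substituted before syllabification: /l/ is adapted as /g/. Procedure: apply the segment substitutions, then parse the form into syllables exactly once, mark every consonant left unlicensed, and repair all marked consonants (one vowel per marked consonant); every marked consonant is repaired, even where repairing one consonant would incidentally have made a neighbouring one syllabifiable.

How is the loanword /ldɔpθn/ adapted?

Substitution: /l/ → /g/, giving /gdɔpθn/.
The consonants /θ/, /n/ cannot be parsed into a legal (C)(C)V(C) syllable (at most one coda consonant is licensed; onsets may contain at most 2 consonants).
Epenthesis after each stranded consonant: /θ/ → /θɔ/, /n/ → /nɔ/.

gdɔpθɔnɔ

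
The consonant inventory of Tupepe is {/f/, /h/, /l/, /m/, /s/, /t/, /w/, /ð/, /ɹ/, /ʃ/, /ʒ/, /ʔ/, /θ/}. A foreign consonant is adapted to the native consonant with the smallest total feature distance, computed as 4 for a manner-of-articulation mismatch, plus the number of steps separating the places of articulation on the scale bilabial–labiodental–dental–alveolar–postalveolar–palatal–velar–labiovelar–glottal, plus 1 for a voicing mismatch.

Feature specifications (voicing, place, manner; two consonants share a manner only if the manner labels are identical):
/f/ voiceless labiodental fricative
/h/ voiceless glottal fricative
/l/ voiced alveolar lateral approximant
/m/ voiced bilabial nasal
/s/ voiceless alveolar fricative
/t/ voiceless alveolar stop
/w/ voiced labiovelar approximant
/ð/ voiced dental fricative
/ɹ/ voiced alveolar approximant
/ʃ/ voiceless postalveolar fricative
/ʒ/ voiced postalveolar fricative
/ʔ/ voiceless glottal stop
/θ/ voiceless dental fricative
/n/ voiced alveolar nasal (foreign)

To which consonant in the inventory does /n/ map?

/m/ is closest: same manner (nasal), place distance 3 (alveolar→bilabial), same voicing; total 3. Next closest is /l/ at distance 4.

m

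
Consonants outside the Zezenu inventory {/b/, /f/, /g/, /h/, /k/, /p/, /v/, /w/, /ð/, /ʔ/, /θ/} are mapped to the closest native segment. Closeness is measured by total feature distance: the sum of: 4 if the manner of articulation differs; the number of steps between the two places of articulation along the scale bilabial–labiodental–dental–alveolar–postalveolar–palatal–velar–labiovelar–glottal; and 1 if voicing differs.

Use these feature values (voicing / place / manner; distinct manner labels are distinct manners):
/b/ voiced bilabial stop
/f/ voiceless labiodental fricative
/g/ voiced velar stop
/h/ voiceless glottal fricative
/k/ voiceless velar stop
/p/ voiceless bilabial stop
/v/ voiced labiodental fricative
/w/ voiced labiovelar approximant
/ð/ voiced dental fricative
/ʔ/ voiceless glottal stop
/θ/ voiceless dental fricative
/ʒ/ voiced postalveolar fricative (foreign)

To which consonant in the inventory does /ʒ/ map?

/ð/ is closest: same manner (fricative), place distance 2 (postalveolar→dental), same voicing; total 2. Next closest is /v/ at distance 3.

ð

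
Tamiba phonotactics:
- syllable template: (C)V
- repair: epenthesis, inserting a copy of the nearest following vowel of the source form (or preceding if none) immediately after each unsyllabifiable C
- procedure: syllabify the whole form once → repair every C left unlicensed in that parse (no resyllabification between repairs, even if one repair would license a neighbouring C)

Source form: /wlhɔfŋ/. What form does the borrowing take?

The consonants /w/, /l/, /f/, /ŋ/ cannot be parsed into a legal (C)V syllable (no codas are permitted; onsets are limited to one consonant).
Each unlicensed consonant becomes the onset of a new syllable: /w/ → /wɔ/, /l/ → /lɔ/, /f/ → /fɔ/, /ŋ/ → /ŋɔ/.

wɔlɔhɔfɔŋɔ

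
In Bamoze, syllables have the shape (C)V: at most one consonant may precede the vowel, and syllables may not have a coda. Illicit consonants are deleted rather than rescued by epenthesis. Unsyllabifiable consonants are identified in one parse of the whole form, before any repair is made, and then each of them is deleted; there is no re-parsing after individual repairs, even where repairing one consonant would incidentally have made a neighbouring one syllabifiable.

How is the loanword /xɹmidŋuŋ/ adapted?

miŋu

Under (C)V, the unsyllabifiable consonants are /x/, /ɹ/, /d/, /ŋ/ (no codas are permitted; onsets are limited to one consonant).
Deleting the stranded consonants removes /x/, /ɹ/, /d/, /ŋ/.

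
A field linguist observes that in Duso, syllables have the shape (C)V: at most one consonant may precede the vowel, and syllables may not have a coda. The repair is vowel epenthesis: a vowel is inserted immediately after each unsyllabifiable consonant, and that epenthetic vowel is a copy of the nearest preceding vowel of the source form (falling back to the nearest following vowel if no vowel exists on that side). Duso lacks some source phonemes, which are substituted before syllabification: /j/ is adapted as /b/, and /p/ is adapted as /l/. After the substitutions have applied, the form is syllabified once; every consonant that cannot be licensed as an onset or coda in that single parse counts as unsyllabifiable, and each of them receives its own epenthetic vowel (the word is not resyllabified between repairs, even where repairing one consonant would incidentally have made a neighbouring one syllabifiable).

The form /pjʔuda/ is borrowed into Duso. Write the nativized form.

Substitution: /p/ → /l/, /j/ → /b/, giving /lbʔuda/.
The consonants /l/, /b/ cannot be parsed into a legal (C)V syllable (no codas are permitted; onsets are limited to one consonant).
Inserting the epenthetic vowel yields /l/ → /lu/, /b/ → /bu/.

lubuʔuda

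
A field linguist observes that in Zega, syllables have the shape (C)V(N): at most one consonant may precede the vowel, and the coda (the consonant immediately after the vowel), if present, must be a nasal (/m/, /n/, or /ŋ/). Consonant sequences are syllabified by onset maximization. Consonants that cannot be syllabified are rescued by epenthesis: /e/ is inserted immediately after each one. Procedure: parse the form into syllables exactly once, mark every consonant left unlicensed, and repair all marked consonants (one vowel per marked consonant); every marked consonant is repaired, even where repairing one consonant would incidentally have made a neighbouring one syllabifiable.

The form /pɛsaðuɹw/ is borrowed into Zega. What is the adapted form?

pɛsaðuɹewe

Under (C)V(N), the unsyllabifiable consonants are /ɹ/, /w/ (only a nasal (/m/, /n/, or /ŋ/) is licensed in coda position; onsets are limited to one consonant).
Epenthesis after each stranded consonant: /ɹ/ → /ɹe/, /w/ → /we/.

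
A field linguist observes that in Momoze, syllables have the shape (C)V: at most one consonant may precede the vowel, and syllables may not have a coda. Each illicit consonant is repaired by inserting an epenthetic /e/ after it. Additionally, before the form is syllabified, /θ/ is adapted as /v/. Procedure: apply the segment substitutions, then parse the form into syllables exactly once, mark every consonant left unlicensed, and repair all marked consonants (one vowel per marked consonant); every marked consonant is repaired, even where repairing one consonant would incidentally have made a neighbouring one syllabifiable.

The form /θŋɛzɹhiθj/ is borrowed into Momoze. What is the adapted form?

veŋɛzeɹehiveje

Substitution: /θ/ → /v/, giving /vŋɛzɹhivj/.
The consonants /v/, /z/, /ɹ/, /v/, /j/ cannot be parsed into a legal (C)V syllable (no codas are permitted; onsets are limited to one consonant).
Inserting the epenthetic vowel yields /v/ → /ve/, /z/ → /ze/, /ɹ/ → /ɹe/, /v/ → /ve/, /j/ → /je/.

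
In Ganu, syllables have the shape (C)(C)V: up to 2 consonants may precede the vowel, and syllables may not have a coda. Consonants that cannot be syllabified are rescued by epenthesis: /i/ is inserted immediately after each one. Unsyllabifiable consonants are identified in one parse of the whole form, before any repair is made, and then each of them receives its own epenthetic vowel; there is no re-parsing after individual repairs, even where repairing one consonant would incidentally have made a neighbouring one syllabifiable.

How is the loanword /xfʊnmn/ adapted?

The consonants /n/, /m/, /n/ cannot be parsed into a legal (C)(C)V syllable (no codas are permitted; onsets may contain at most 2 consonants).
Inserting the epenthetic vowel yields /n/ → /ni/, /m/ → /mi/, /n/ → /ni/.

xfʊnimini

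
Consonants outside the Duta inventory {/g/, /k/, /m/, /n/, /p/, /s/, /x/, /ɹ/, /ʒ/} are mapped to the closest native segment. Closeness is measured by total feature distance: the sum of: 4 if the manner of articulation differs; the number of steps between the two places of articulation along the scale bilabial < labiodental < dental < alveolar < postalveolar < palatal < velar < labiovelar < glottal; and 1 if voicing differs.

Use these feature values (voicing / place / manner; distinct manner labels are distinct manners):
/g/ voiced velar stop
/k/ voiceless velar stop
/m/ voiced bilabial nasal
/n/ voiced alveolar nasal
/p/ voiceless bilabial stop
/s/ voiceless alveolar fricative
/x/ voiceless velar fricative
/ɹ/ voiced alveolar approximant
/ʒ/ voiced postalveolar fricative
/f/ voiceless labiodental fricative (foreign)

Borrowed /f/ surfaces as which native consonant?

/s/ is closest: same manner (fricative), place distance 2 (labiodental→alveolar), same voicing; total 2. Next closest is /ʒ/ at distance 4.

s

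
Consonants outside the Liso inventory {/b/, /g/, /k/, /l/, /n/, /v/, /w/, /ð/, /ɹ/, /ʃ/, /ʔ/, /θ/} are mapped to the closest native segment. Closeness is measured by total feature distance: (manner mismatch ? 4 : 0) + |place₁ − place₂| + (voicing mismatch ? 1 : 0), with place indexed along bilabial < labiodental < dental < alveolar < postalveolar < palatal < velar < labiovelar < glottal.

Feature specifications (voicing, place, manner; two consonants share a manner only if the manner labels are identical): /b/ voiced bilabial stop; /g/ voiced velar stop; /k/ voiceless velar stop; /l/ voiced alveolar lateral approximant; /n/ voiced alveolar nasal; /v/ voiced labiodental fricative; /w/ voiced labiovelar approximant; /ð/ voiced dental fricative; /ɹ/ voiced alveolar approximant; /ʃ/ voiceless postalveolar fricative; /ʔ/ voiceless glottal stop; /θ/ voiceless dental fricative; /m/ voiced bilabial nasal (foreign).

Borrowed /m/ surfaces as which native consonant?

/n/ is closest: same manner (nasal), place distance 3 (bilabial→alveolar), same voicing; total 3. Next closest is /b/ at distance 4.

n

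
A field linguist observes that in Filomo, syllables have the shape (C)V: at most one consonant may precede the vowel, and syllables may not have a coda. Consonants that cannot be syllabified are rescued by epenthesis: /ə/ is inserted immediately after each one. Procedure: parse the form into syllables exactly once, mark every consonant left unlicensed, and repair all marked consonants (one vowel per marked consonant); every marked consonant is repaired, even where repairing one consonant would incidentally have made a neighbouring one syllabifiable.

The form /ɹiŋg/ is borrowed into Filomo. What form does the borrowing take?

ɹiŋəgə

Under (C)V, the unsyllabifiable consonants are /ŋ/, /g/ (no codas are permitted; onsets are limited to one consonant).
Inserting the epenthetic vowel yields /ŋ/ → /ŋə/, /g/ → /gə/.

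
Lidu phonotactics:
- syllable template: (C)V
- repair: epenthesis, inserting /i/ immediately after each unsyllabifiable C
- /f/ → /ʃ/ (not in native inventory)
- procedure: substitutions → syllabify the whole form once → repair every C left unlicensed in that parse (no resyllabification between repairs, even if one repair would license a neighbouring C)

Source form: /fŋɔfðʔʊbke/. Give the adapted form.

Substitution: /f/ → /ʃ/, giving /ʃŋɔʃðʔʊbke/.
Under (C)V, the unsyllabifiable consonants are /ʃ/, /ʃ/, /ð/, /b/ (no codas are permitted; onsets are limited to one consonant).
Inserting the epenthetic vowel yields /ʃ/ → /ʃi/, /ʃ/ → /ʃi/, /ð/ → /ði/, /b/ → /bi/.

ʃiŋɔʃiðiʔʊbike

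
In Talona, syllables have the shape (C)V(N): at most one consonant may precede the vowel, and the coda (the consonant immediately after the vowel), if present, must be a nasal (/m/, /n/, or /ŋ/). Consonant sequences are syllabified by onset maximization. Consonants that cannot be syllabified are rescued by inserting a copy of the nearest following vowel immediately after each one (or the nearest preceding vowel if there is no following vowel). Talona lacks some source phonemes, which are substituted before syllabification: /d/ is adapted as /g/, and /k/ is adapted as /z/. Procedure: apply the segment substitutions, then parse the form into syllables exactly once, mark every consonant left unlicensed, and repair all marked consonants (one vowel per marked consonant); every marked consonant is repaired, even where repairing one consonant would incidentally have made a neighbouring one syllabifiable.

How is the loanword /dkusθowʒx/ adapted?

Substitution: /d/ → /g/, /k/ → /z/, giving /gzusθowʒx/.
Under (C)V(N), the unsyllabifiable consonants are /g/, /s/, /w/, /ʒ/, /x/ (only a nasal (/m/, /n/, or /ŋ/) is licensed in coda position; onsets are limited to one consonant).
Inserting the epenthetic vowel yields /g/ → /gu/, /s/ → /so/, /w/ → /wo/, /ʒ/ → /ʒo/, /x/ → /xo/.

guzusoθowoʒoxo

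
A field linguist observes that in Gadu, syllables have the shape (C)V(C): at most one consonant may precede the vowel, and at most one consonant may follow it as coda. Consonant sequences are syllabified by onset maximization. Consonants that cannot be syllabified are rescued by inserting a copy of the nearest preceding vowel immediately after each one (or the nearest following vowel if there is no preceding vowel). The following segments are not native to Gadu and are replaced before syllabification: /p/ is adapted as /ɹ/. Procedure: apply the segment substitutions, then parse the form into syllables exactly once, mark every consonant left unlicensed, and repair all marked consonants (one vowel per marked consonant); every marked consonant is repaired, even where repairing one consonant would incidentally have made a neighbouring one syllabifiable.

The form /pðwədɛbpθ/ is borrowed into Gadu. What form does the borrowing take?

Substitution: /p/ → /ɹ/, giving /ɹðwədɛbɹθ/.
Under (C)V(C), the unsyllabifiable consonants are /ɹ/, /ð/, /ɹ/, /θ/ (at most one coda consonant is licensed; onsets are limited to one consonant).
Epenthesis after each stranded consonant: /ɹ/ → /ɹə/, /ð/ → /ðə/, /ɹ/ → /ɹɛ/, /θ/ → /θɛ/.

ɹəðəwədɛbɹɛθɛ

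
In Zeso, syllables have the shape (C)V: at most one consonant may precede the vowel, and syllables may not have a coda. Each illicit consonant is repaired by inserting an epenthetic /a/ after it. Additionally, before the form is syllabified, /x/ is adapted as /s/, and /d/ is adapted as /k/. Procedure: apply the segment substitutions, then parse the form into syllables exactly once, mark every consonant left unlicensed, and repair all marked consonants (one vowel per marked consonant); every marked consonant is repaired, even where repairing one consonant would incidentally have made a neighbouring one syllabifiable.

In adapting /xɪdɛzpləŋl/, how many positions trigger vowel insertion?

4

After substitution the input is /sɪkɛzpləŋl/.
The unsyllabifiable consonants are /z/, /p/, /ŋ/, /l/; each receives one epenthetic vowel.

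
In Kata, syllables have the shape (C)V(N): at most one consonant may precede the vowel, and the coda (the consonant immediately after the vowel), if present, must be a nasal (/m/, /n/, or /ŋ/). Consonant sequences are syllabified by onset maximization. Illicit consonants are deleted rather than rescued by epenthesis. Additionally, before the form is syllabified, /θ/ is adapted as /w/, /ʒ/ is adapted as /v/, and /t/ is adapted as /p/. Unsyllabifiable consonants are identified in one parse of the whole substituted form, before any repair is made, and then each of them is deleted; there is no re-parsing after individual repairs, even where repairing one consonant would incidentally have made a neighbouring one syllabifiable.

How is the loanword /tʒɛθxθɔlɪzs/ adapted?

Substitution: /t/ → /p/, /ʒ/ → /v/, /θ/ → /w/, giving /pvɛwxwɔlɪzs/.
The consonants /p/, /w/, /x/, /z/, /s/ cannot be parsed into a legal (C)V(N) syllable (only a nasal (/m/, /n/, or /ŋ/) is licensed in coda position; onsets are limited to one consonant).
Deletion applies to /p/, /w/, /x/, /z/, /s/.

vɛwɔlɪ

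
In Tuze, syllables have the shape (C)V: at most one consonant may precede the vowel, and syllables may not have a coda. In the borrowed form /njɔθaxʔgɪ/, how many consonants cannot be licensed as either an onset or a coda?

3

The consonants /n/, /x/, /ʔ/ cannot be parsed into a legal (C)V syllable (no codas are permitted; onsets are limited to one consonant).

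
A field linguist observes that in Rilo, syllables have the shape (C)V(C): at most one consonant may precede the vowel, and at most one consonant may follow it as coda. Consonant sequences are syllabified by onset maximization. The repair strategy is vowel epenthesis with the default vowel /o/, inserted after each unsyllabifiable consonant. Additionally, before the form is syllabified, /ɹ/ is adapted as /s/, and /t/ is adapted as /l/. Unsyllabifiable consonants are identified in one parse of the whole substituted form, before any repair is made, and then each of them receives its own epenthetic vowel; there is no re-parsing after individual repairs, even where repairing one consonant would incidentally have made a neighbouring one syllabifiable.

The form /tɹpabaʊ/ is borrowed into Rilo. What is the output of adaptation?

losopabaʊ

Substitution: /t/ → /l/, /ɹ/ → /s/, giving /lspabaʊ/.
Under (C)V(C), the unsyllabifiable consonants are /l/, /s/ (at most one coda consonant is licensed; onsets are limited to one consonant).
Each unlicensed consonant becomes the onset of a new syllable: /l/ → /lo/, /s/ → /so/.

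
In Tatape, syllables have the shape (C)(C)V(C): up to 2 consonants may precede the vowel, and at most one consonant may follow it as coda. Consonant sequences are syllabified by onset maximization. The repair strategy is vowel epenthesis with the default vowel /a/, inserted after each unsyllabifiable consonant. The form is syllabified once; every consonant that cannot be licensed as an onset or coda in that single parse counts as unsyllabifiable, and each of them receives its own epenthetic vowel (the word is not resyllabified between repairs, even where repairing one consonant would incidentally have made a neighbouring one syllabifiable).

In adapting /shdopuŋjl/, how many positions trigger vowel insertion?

The unsyllabifiable consonants are /s/, /j/, /l/; each receives one epenthetic vowel.

3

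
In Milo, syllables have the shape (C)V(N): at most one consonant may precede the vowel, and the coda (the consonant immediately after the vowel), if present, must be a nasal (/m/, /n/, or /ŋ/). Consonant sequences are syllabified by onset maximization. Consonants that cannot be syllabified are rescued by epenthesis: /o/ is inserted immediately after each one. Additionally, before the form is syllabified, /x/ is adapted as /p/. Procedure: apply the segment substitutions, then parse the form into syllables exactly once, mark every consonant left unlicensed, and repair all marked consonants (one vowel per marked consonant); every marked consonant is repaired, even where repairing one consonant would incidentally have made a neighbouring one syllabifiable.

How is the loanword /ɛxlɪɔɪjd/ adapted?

ɛpolɪɔɪjodo

Substitution: /x/ → /p/, giving /ɛplɪɔɪjd/.
The consonants /p/, /j/, /d/ cannot be parsed into a legal (C)V(N) syllable (only a nasal (/m/, /n/, or /ŋ/) is licensed in coda position; onsets are limited to one consonant).
Each unlicensed consonant becomes the onset of a new syllable: /p/ → /po/, /j/ → /jo/, /d/ → /do/.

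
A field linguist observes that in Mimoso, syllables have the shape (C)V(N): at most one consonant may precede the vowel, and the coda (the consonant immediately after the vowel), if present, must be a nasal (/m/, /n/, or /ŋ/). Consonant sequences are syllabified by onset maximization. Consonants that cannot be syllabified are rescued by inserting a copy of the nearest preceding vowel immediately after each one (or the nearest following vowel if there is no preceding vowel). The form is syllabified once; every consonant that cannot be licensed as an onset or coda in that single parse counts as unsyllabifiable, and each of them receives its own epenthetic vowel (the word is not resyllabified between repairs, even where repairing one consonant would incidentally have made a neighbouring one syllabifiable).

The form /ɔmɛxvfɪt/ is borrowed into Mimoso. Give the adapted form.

Under (C)V(N), the unsyllabifiable consonants are /x/, /v/, /t/ (only a nasal (/m/, /n/, or /ŋ/) is licensed in coda position; onsets are limited to one consonant).
Epenthesis after each stranded consonant: /x/ → /xɛ/, /v/ → /vɛ/, /t/ → /tɪ/.

ɔmɛxɛvɛfɪtɪ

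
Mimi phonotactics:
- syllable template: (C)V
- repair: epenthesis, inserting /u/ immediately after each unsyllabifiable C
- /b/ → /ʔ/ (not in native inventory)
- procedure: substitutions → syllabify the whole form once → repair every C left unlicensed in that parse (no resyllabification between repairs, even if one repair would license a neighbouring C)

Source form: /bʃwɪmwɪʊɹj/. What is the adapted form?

Substitution: /b/ → /ʔ/, giving /ʔʃwɪmwɪʊɹj/.
Under (C)V, the unsyllabifiable consonants are /ʔ/, /ʃ/, /m/, /ɹ/, /j/ (no codas are permitted; onsets are limited to one consonant).
Inserting the epenthetic vowel yields /ʔ/ → /ʔu/, /ʃ/ → /ʃu/, /m/ → /mu/, /ɹ/ → /ɹu/, /j/ → /ju/.

ʔuʃuwɪmuwɪʊɹuju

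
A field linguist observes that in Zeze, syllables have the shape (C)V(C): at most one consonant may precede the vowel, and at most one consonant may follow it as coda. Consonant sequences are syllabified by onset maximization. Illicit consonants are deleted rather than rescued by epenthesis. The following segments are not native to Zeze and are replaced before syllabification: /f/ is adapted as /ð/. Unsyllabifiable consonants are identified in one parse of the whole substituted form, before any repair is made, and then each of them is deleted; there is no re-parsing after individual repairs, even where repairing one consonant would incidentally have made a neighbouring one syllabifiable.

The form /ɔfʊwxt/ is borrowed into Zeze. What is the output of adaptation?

Substitution: /f/ → /ð/, giving /ɔðʊwxt/.
Under (C)V(C), the unsyllabifiable consonants are /x/, /t/ (at most one coda consonant is licensed; onsets are limited to one consonant).
Deletion applies to /x/, /t/.

ɔðʊw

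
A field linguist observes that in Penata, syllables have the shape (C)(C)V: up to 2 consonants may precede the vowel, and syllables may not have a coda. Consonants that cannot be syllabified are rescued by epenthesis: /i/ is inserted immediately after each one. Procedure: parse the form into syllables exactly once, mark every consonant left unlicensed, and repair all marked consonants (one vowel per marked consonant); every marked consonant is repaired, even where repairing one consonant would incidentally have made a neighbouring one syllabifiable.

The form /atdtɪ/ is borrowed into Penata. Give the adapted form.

atidtɪ

Syllabifying with onset maximization leaves /t/ stranded (no codas are permitted; onsets may contain at most 2 consonants).
Inserting the epenthetic vowel yields /t/ → /ti/.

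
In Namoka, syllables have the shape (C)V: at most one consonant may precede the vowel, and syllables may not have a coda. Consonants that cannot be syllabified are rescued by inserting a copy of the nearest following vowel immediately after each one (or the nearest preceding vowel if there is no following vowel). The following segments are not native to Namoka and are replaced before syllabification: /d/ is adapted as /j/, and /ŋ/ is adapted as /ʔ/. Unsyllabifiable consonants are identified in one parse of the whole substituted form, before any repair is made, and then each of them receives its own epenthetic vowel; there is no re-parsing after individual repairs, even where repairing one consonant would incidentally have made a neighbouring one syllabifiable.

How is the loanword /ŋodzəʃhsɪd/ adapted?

ʔojəzəʃɪhɪsɪjɪ

Substitution: /ŋ/ → /ʔ/, /d/ → /j/, giving /ʔojzəʃhsɪj/.
Under (C)V, the unsyllabifiable consonants are /j/, /ʃ/, /h/, /j/ (no codas are permitted; onsets are limited to one consonant).
Epenthesis after each stranded consonant: /j/ → /jə/, /ʃ/ → /ʃɪ/, /h/ → /hɪ/, /j/ → /jɪ/.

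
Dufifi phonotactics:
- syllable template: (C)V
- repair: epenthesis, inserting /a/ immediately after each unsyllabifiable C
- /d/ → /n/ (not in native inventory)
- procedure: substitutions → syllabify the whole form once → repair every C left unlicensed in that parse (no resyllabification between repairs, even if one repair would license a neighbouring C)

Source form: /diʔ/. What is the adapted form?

niʔa

Substitution: /d/ → /n/, giving /niʔ/.
Syllabifying with onset maximization leaves /ʔ/ stranded (no codas are permitted; onsets are limited to one consonant).
Each unlicensed consonant becomes the onset of a new syllable: /ʔ/ → /ʔa/.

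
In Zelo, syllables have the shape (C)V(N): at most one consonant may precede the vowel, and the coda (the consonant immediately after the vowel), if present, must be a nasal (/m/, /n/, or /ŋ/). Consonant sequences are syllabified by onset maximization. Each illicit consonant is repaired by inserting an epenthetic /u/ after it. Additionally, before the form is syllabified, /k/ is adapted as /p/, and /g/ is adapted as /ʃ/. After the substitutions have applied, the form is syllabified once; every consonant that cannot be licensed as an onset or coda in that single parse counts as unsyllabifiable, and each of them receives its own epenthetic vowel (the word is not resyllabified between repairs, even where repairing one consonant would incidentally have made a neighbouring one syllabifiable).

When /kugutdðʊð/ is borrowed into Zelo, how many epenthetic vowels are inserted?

After substitution the input is /puʃutdðʊð/.
The unsyllabifiable consonants are /t/, /d/, /ð/; each receives one epenthetic vowel.

3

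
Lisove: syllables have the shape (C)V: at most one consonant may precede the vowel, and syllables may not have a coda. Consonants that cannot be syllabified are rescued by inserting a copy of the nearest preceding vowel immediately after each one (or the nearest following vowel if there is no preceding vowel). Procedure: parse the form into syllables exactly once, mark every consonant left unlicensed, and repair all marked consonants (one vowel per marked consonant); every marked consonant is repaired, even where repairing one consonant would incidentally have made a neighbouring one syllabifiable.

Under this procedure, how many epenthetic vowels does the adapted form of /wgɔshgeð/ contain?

The unsyllabifiable consonants are /w/, /s/, /h/, /ð/; each receives one epenthetic vowel.

4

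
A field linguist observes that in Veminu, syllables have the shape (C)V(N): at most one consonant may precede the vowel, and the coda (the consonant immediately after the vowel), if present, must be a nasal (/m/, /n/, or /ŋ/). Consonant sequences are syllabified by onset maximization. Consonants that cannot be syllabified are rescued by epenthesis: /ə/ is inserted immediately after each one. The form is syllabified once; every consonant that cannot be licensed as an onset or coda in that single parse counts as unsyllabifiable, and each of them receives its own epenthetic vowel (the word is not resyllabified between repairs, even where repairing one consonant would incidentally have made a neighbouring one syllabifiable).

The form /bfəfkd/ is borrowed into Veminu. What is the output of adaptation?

bəfəfəkədə

The consonants /b/, /f/, /k/, /d/ cannot be parsed into a legal (C)V(N) syllable (only a nasal (/m/, /n/, or /ŋ/) is licensed in coda position; onsets are limited to one consonant).
Epenthesis after each stranded consonant: /b/ → /bə/, /f/ → /fə/, /k/ → /kə/, /d/ → /də/.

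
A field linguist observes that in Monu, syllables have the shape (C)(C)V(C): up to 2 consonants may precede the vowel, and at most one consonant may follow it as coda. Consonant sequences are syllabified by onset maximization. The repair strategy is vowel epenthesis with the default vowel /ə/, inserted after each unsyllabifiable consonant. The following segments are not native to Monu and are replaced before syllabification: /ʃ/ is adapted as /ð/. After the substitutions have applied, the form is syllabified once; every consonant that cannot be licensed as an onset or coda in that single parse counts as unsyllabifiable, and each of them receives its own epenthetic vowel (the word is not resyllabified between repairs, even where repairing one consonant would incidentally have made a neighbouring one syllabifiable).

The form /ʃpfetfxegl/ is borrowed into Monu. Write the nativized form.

Substitution: /ʃ/ → /ð/, giving /ðpfetfxegl/.
Syllabifying with onset maximization leaves /ð/, /l/ stranded (at most one coda consonant is licensed; onsets may contain at most 2 consonants).
Each unlicensed consonant becomes the onset of a new syllable: /ð/ → /ðə/, /l/ → /lə/.

ðəpfetfxeglə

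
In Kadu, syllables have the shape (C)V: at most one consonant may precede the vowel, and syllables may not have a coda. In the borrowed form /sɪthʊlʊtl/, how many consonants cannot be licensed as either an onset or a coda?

3

The consonants /t/, /t/, /l/ cannot be parsed into a legal (C)V syllable (no codas are permitted; onsets are limited to one consonant).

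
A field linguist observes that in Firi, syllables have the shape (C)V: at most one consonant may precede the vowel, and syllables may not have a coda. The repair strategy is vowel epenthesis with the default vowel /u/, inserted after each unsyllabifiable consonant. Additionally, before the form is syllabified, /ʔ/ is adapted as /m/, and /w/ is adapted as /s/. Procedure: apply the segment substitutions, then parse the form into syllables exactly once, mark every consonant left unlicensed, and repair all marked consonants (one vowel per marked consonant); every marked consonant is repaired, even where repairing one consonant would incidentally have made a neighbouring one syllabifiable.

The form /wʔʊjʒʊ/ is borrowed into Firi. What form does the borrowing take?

sumʊjuʒʊ

Substitution: /w/ → /s/, /ʔ/ → /m/, giving /smʊjʒʊ/.
Under (C)V, the unsyllabifiable consonants are /s/, /j/ (no codas are permitted; onsets are limited to one consonant).
Epenthesis after each stranded consonant: /s/ → /su/, /j/ → /ju/.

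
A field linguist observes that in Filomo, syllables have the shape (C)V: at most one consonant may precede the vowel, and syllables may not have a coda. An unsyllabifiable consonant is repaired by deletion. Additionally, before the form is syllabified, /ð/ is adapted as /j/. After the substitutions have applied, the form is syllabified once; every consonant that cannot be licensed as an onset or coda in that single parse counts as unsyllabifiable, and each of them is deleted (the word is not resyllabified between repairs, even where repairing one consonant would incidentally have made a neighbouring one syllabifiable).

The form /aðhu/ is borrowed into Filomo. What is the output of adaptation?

ahu

Substitution: /ð/ → /j/, giving /ajhu/.
The consonants /j/ cannot be parsed into a legal (C)V syllable (no codas are permitted; onsets are limited to one consonant).
Deletion applies to /j/.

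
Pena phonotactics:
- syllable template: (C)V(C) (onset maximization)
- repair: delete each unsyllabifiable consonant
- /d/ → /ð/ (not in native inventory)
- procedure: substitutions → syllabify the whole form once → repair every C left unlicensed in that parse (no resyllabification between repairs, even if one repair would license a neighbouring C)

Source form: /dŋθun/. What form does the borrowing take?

θun

Substitution: /d/ → /ð/, giving /ðŋθun/.
Syllabifying with onset maximization leaves /ð/, /ŋ/ stranded (at most one coda consonant is licensed; onsets are limited to one consonant).
Deleting the stranded consonants removes /ð/, /ŋ/.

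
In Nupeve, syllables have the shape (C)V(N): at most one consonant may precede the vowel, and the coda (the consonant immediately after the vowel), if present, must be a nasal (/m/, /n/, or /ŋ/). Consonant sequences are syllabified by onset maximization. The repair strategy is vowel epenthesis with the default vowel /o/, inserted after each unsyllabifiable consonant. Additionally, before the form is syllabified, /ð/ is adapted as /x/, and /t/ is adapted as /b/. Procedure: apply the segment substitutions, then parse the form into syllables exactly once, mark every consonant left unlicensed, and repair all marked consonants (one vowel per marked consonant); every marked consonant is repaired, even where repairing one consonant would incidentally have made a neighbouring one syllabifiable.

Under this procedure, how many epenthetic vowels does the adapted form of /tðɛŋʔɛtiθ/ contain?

2

After substitution the input is /bxɛŋʔɛbiθ/.
The unsyllabifiable consonants are /b/, /θ/; each receives one epenthetic vowel.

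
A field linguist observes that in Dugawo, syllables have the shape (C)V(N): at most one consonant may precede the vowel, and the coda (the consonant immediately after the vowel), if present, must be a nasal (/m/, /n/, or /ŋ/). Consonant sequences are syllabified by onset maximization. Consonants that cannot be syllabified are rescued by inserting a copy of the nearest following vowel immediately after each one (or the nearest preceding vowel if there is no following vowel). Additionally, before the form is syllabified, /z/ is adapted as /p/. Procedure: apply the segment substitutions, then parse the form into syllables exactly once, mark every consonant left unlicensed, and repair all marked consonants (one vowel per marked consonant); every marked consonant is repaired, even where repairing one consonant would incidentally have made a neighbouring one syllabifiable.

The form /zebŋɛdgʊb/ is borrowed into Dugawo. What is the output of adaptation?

pebɛŋɛdʊgʊbʊ

Substitution: /z/ → /p/, giving /pebŋɛdgʊb/.
The consonants /b/, /d/, /b/ cannot be parsed into a legal (C)V(N) syllable (only a nasal (/m/, /n/, or /ŋ/) is licensed in coda position; onsets are limited to one consonant).
Inserting the epenthetic vowel yields /b/ → /bɛ/, /d/ → /dʊ/, /b/ → /bʊ/.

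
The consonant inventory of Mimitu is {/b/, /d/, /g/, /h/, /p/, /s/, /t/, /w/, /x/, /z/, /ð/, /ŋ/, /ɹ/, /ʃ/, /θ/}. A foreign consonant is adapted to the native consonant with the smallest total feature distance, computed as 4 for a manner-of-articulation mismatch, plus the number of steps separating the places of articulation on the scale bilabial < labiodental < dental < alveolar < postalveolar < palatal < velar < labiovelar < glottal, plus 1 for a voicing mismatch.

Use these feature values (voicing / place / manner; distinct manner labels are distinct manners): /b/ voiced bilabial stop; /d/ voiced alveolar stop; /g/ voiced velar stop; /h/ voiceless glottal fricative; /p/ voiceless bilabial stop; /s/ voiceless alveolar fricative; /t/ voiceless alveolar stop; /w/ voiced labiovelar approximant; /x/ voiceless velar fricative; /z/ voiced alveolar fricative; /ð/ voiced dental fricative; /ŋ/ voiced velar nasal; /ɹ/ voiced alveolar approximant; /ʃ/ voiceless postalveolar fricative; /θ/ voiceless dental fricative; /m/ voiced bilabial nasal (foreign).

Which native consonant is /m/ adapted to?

/b/ is closest: manner differs (nasal→stop, +4), place distance 0 (bilabial→bilabial), same voicing; total 4. Next closest is /p/ at distance 5.

b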